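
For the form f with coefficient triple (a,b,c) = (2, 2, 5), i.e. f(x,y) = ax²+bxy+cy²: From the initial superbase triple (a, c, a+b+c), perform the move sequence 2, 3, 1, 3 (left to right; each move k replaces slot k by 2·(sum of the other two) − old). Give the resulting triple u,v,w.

start (2,5,9) = (f(1,0),f(0,1),f(1,1))
replace slot 2: 2·(2+9) − 5 = 17 → (2,17,9)
replace slot 3: 2·(2+17) − 9 = 29 → (2,17,29)
replace slot 1: 2·(17+29) − 2 = 90 → (90,17,29)
replace slot 3: 2·(90+17) − 29 = 185 → (90,17,185)

90,17,185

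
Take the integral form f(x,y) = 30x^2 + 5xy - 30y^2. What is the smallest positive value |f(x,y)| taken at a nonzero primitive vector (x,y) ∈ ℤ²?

river: ρ → (-30,55,5)
river: ρ → (5,55,-30)
river: ρ → (-30,5,30)
river: ρ → (30,55,-5)
river: ρ → (-5,55,30)
river: ρ → (30,5,-30)
closes: descent 0, river 6
min |a| on river = 5

5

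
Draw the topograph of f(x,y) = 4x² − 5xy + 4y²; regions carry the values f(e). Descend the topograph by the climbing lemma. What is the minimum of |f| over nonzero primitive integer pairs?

translate: b→3 (≡-5 mod 8), so (4,-5,4)→(4,3,3)
flip: (4,3,3)→(3,-3,4)
translate: b→3 (≡-3 mod 6), so (3,-3,4)→(3,3,4)
reduced (well bottom): (3,3,4) with a≤c, −a<b≤a
well minimum = a = 3

3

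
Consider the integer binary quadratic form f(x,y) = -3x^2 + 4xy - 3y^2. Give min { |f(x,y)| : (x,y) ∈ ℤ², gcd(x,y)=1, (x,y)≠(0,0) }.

translate: b→2 (≡-4 mod 6), so (3,-4,3)→(3,2,2)
flip: (3,2,2)→(2,-2,3)
translate: b→2 (≡-2 mod 4), so (2,-2,3)→(2,2,3)
reduced (well bottom): (2,2,3) with a≤c, −a<b≤a
well minimum |f| = |-2| = 2 (negative-definite)

2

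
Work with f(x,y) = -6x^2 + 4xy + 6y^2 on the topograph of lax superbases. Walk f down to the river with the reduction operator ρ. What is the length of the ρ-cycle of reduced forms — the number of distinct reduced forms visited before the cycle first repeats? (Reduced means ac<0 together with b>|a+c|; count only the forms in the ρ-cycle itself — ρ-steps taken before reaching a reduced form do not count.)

D = 160, ⌊√D⌋ = 12
river: ρ → (6,8,-4)
river: ρ → (-4,8,6)
river: ρ → (6,4,-6)
river: ρ → (-6,8,4)
river: ρ → (4,8,-6)
river: ρ → (-6,4,6)
ρ-cycle length = 6 (tail of 0 descent steps not counted)

6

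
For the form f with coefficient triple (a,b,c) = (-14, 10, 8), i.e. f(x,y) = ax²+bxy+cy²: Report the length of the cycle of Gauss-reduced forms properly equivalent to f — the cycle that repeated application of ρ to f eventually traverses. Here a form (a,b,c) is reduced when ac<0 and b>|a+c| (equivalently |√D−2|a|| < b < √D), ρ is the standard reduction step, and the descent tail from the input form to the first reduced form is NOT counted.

D = 548, ⌊√D⌋ = 23
river: ρ → (8,22,-2)
river: ρ → (-2,22,8)
river: ρ → (8,10,-14)
river: ρ → (-14,18,4)
river: ρ → (4,22,-4)
river: ρ → (-4,18,14)
river: ρ → (14,10,-8)
river: ρ → (-8,22,2)
river: ρ → (2,22,-8)
river: ρ → (-8,10,14)
river: ρ → (14,18,-4)
river: ρ → (-4,22,4)
river: ρ → (4,18,-14)
river: ρ → (-14,10,8)
ρ-cycle length = 14 (tail of 0 descent steps not counted)

14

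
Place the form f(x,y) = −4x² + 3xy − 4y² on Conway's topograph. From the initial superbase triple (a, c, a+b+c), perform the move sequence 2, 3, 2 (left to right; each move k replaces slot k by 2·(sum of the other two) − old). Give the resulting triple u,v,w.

start (-4,-4,-5) = (f(1,0),f(0,1),f(1,1))
replace slot 2: 2·((-4)+(-5)) − (-4) = -14 → (-4,-14,-5)
replace slot 3: 2·((-4)+(-14)) − (-5) = -31 → (-4,-14,-31)
replace slot 2: 2·((-4)+(-31)) − (-14) = -56 → (-4,-56,-31)

-4,-56,-31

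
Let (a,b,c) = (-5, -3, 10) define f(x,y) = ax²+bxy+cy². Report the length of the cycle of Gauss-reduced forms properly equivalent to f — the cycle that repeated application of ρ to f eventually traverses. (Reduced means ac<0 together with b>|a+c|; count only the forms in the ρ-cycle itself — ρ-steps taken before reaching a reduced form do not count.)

D = 209, ⌊√D⌋ = 14
descent: ρ → (10,3,-5)
descent: ρ → (-5,7,8)  [lands on river]
river: ρ → (8,9,-4)
river: ρ → (-4,7,10)
river: ρ → (10,13,-1)
river: ρ → (-1,13,10)
river: ρ → (10,7,-4)
river: ρ → (-4,9,8)
river: ρ → (8,7,-5)
river: ρ → (-5,13,2)
river: ρ → (2,11,-11)
river: ρ → (-11,11,2)
river: ρ → (2,13,-5)
ρ-cycle length = 12 (tail of 2 descent steps not counted)

12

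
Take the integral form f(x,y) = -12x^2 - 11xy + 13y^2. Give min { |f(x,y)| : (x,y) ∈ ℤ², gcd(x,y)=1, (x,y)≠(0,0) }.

descent: ρ → (13,11,-12)  [lands on river]
river: ρ → (-12,13,12)
river: ρ → (12,11,-13)
river: ρ → (-13,15,10)
river: ρ → (10,25,-3)
river: ρ → (-3,23,18)
river: ρ → (18,13,-8)
river: ρ → (-8,19,12)
river: ρ → (12,5,-15)
river: ρ → (-15,25,2)
river: ρ → (2,27,-2)
river: ρ → (-2,25,15)
river: ρ → (15,5,-12)
river: ρ → (-12,19,8)
river: ρ → (8,13,-18)
river: ρ → (-18,23,3)
river: ρ → (3,25,-10)
river: ρ → (-10,15,13)
closes: descent 1, river 18
min |a| on river = 2

2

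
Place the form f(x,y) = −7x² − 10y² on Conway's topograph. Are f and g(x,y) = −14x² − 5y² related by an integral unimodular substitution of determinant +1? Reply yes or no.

D₁ = -280, D₂ = -280
f is negative-definite; reduce −f:
−f: reduced (well bottom): (7,0,10) with a≤c, −a<b≤a
flip sign back: reduced form of f is (-7,0,-10)
g is negative-definite; reduce −g:
−g: flip: (14,0,5)→(5,0,14)
−g: reduced (well bottom): (5,0,14) with a≤c, −a<b≤a
flip sign back: reduced form of g is (-5,0,-14)
reduced forms (-7, 0, -10) vs (-5, 0, -14) ⇒ inequivalent

no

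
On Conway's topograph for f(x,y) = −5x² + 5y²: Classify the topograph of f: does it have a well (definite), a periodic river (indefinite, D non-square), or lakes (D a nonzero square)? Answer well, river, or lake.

D = b²−4ac = 0² − 4·(-5)·5 = 100
D = 10² is a perfect square ⇒ form factors over ℤ ⇒ lakes

lake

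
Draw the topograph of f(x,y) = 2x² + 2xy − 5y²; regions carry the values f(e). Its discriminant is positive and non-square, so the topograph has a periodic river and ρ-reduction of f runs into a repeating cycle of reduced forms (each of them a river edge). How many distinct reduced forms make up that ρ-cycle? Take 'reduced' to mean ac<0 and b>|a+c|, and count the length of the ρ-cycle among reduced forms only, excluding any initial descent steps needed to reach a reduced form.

D = 44, ⌊√D⌋ = 6
descent: ρ → (-5,-2,2)
descent: ρ → (2,6,-1)  [lands on river]
river: ρ → (-1,6,2)
ρ-cycle length = 2 (tail of 2 descent steps not counted)

2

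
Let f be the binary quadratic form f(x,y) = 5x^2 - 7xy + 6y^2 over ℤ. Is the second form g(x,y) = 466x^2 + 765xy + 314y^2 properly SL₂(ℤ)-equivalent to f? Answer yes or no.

D₁ = -71, D₂ = -71
f: translate: b→3 (≡-7 mod 10), so (5,-7,6)→(5,3,4)
f: flip: (5,3,4)→(4,-3,5)
f: reduced (well bottom): (4,-3,5) with a≤c, −a<b≤a
g: translate: b→-167 (≡765 mod 932), so (466,765,314)→(466,-167,15)
g: flip: (466,-167,15)→(15,167,466)
g: translate: b→-13 (≡167 mod 30), so (15,167,466)→(15,-13,4)
g: flip: (15,-13,4)→(4,13,15)
g: translate: b→-3 (≡13 mod 8), so (4,13,15)→(4,-3,5)
g: reduced (well bottom): (4,-3,5) with a≤c, −a<b≤a
reduced forms (4, -3, 5) vs (4, -3, 5) ⇒ equivalent

yes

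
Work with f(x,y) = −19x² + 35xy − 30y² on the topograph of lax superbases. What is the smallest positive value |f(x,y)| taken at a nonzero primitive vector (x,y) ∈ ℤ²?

translate: b→3 (≡-35 mod 38), so (19,-35,30)→(19,3,14)
flip: (19,3,14)→(14,-3,19)
reduced (well bottom): (14,-3,19) with a≤c, −a<b≤a
well minimum |f| = |-14| = 14 (negative-definite)

14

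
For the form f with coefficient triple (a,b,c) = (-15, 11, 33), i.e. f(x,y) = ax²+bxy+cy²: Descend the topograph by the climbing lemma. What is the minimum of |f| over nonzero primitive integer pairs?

descent: ρ → (33,-11,-15)
descent: ρ → (-15,41,7)  [lands on river]
river: ρ → (7,43,-9)
river: ρ → (-9,29,35)
river: ρ → (35,41,-3)
river: ρ → (-3,43,21)
river: ρ → (21,41,-5)
river: ρ → (-5,39,29)
river: ρ → (29,19,-15)
closes: descent 2, river 8
min |a| on river = 3

3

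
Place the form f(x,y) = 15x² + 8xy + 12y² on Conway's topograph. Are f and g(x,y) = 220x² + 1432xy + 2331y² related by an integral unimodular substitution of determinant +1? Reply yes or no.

D₁ = -656, D₂ = -656
f: flip: (15,8,12)→(12,-8,15)
f: reduced (well bottom): (12,-8,15) with a≤c, −a<b≤a
g: translate: b→112 (≡1432 mod 440), so (220,1432,2331)→(220,112,15)
g: flip: (220,112,15)→(15,-112,220)
g: translate: b→8 (≡-112 mod 30), so (15,-112,220)→(15,8,12)
g: flip: (15,8,12)→(12,-8,15)
g: reduced (well bottom): (12,-8,15) with a≤c, −a<b≤a
reduced forms (12, -8, 15) vs (12, -8, 15) ⇒ equivalent

yes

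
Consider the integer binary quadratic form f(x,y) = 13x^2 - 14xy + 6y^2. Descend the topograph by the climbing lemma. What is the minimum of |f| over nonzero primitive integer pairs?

translate: b→12 (≡-14 mod 26), so (13,-14,6)→(13,12,5)
flip: (13,12,5)→(5,-12,13)
translate: b→-2 (≡-12 mod 10), so (5,-12,13)→(5,-2,6)
reduced (well bottom): (5,-2,6) with a≤c, −a<b≤a
well minimum = a = 5

5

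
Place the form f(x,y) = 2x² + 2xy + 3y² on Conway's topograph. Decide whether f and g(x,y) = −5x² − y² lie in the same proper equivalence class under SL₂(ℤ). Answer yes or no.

D₁ = -20, D₂ = -20
f: reduced (well bottom): (2,2,3) with a≤c, −a<b≤a
g is negative-definite; reduce −g:
−g: flip: (5,0,1)→(1,0,5)
−g: reduced (well bottom): (1,0,5) with a≤c, −a<b≤a
flip sign back: reduced form of g is (-1,0,-5)
reduced forms (2, 2, 3) vs (-1, 0, -5) ⇒ inequivalent

no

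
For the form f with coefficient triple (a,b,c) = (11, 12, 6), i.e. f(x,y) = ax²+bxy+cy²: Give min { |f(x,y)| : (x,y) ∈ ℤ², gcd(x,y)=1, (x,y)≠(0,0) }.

translate: b→-10 (≡12 mod 22), so (11,12,6)→(11,-10,5)
flip: (11,-10,5)→(5,10,11)
translate: b→0 (≡10 mod 10), so (5,10,11)→(5,0,6)
reduced (well bottom): (5,0,6) with a≤c, −a<b≤a
well minimum = a = 5

5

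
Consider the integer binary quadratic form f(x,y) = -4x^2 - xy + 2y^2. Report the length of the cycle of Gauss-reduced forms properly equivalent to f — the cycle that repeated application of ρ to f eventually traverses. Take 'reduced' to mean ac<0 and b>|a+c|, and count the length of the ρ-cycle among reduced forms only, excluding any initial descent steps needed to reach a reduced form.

D = 33, ⌊√D⌋ = 5
descent: ρ → (2,5,-1)  [lands on river]
river: ρ → (-1,5,2)
river: ρ → (2,3,-3)
river: ρ → (-3,3,2)
ρ-cycle length = 4 (tail of 1 descent step not counted)

4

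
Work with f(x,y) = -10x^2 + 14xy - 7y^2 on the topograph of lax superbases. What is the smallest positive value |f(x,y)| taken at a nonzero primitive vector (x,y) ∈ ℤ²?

translate: b→6 (≡-14 mod 20), so (10,-14,7)→(10,6,3)
flip: (10,6,3)→(3,-6,10)
translate: b→0 (≡-6 mod 6), so (3,-6,10)→(3,0,7)
reduced (well bottom): (3,0,7) with a≤c, −a<b≤a
well minimum |f| = |-3| = 3 (negative-definite)

3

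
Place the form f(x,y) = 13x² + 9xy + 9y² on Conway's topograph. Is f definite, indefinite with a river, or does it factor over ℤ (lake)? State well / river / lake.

D = b²−4ac = 9² − 4·13·9 = -387
D < 0 ⇒ definite ⇒ every region one sign ⇒ single well

well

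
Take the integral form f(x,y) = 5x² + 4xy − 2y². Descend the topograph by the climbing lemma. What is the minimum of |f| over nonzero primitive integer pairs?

river: ρ → (-2,4,5)
river: ρ → (5,6,-1)
river: ρ → (-1,6,5)
river: ρ → (5,4,-2)
closes: descent 0, river 4
min |a| on river = 1

1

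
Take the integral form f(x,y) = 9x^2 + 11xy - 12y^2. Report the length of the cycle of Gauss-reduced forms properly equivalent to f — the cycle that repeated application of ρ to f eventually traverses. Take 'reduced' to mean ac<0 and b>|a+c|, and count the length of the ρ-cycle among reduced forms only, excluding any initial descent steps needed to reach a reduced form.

D = 553, ⌊√D⌋ = 23
river: ρ → (-12,13,8)
river: ρ → (8,19,-6)
river: ρ → (-6,17,11)
river: ρ → (11,5,-12)
river: ρ → (-12,19,4)
river: ρ → (4,21,-7)
river: ρ → (-7,21,4)
river: ρ → (4,19,-12)
river: ρ → (-12,5,11)
river: ρ → (11,17,-6)
river: ρ → (-6,19,8)
river: ρ → (8,13,-12)
river: ρ → (-12,11,9)
river: ρ → (9,7,-14)
river: ρ → (-14,21,2)
river: ρ → (2,23,-3)
river: ρ → (-3,19,16)
river: ρ → (16,13,-6)
river: ρ → (-6,23,1)
river: ρ → (1,23,-6)
river: ρ → (-6,13,16)
river: ρ → (16,19,-3)
river: ρ → (-3,23,2)
river: ρ → (2,21,-14)
river: ρ → (-14,7,9)
river: ρ → (9,11,-12)
ρ-cycle length = 26 (tail of 0 descent steps not counted)

26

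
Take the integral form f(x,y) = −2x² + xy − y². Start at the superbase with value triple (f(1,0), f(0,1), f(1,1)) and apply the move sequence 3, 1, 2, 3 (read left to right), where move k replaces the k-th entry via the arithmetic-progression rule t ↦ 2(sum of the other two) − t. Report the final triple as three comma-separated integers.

start (-2,-1,-2) = (f(1,0),f(0,1),f(1,1))
replace slot 3: 2·((-2)+(-1)) − (-2) = -4 → (-2,-1,-4)
replace slot 1: 2·((-1)+(-4)) − (-2) = -8 → (-8,-1,-4)
replace slot 2: 2·((-8)+(-4)) − (-1) = -23 → (-8,-23,-4)
replace slot 3: 2·((-8)+(-23)) − (-4) = -58 → (-8,-23,-58)

-8,-23,-58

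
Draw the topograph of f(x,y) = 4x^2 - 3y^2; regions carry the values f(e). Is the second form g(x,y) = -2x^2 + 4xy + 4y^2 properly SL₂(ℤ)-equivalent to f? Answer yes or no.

D₁ = 48, D₂ = 48
river cycle of f (length 2): (-3, 6, 1), (1, 6, -3)
river cycle of g (length 2): (4, 4, -2), (-2, 4, 4)
cycles differ ⇒ inequivalent

no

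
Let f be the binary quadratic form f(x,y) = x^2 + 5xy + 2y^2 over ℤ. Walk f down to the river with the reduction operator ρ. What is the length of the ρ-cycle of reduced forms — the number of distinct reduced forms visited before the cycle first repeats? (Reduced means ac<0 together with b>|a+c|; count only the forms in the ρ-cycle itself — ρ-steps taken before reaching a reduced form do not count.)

D = 17, ⌊√D⌋ = 4
descent: ρ → (2,3,-1)  [lands on river]
river: ρ → (-1,3,2)
river: ρ → (2,1,-2)
river: ρ → (-2,3,1)
river: ρ → (1,3,-2)
river: ρ → (-2,1,2)
ρ-cycle length = 6 (tail of 1 descent step not counted)

6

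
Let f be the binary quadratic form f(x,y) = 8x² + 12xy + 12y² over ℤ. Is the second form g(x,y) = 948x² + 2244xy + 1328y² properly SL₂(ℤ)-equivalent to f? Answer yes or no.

D₁ = -240, D₂ = -240
f: translate: b→-4 (≡12 mod 16), so (8,12,12)→(8,-4,8)
f: flip: (8,-4,8)→(8,4,8)
f: reduced (well bottom): (8,4,8) with a≤c, −a<b≤a
g: translate: b→348 (≡2244 mod 1896), so (948,2244,1328)→(948,348,32)
g: flip: (948,348,32)→(32,-348,948)
g: translate: b→-28 (≡-348 mod 64), so (32,-348,948)→(32,-28,8)
g: flip: (32,-28,8)→(8,28,32)
g: translate: b→-4 (≡28 mod 16), so (8,28,32)→(8,-4,8)
g: flip: (8,-4,8)→(8,4,8)
g: reduced (well bottom): (8,4,8) with a≤c, −a<b≤a
reduced forms (8, 4, 8) vs (8, 4, 8) ⇒ equivalent

yes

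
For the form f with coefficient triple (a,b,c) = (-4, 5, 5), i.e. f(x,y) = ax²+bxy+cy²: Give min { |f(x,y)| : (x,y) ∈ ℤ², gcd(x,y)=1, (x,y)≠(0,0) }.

river: ρ → (5,5,-4)
river: ρ → (-4,3,6)
river: ρ → (6,9,-1)
river: ρ → (-1,9,6)
river: ρ → (6,3,-4)
river: ρ → (-4,5,5)
closes: descent 0, river 6
min |a| on river = 1

1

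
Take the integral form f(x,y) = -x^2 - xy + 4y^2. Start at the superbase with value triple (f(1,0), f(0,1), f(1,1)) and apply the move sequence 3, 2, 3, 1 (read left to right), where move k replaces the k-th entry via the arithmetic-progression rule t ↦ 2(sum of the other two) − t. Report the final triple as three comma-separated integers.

start (-1,4,2) = (f(1,0),f(0,1),f(1,1))
replace slot 3: 2·((-1)+4) − 2 = 4 → (-1,4,4)
replace slot 2: 2·((-1)+4) − 4 = 2 → (-1,2,4)
replace slot 3: 2·((-1)+2) − 4 = -2 → (-1,2,-2)
replace slot 1: 2·(2+(-2)) − (-1) = 1 → (1,2,-2)

1,2,-2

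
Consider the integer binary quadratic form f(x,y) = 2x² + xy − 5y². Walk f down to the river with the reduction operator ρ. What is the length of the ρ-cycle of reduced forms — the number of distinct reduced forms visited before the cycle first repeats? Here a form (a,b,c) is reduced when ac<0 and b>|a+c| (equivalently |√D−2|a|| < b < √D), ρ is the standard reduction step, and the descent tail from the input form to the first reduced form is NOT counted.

D = 41, ⌊√D⌋ = 6
descent: ρ → (-5,-1,2)
descent: ρ → (2,5,-2)  [lands on river]
river: ρ → (-2,3,4)
river: ρ → (4,5,-1)
river: ρ → (-1,5,4)
river: ρ → (4,3,-2)
river: ρ → (-2,5,2)
river: ρ → (2,3,-4)
river: ρ → (-4,5,1)
river: ρ → (1,5,-4)
river: ρ → (-4,3,2)
ρ-cycle length = 10 (tail of 2 descent steps not counted)

10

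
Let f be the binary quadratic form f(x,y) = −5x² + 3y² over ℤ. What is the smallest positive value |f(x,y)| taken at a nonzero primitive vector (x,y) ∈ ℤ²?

descent: ρ → (3,6,-2)  [lands on river]
river: ρ → (-2,6,3)
closes: descent 1, river 2
min |a| on river = 2

2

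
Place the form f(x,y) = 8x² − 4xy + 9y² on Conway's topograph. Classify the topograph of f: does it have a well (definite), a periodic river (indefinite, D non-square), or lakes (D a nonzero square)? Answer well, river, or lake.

D = b²−4ac = (-4)² − 4·8·9 = -272
D < 0 ⇒ definite ⇒ every region one sign ⇒ single well

well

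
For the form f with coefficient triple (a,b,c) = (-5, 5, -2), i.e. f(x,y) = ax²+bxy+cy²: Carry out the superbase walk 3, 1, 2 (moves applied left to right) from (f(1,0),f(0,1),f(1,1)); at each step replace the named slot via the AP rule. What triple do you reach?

start (-5,-2,-2) = (f(1,0),f(0,1),f(1,1))
replace slot 3: 2·((-5)+(-2)) − (-2) = -12 → (-5,-2,-12)
replace slot 1: 2·((-2)+(-12)) − (-5) = -23 → (-23,-2,-12)
replace slot 2: 2·((-23)+(-12)) − (-2) = -68 → (-23,-68,-12)

-23,-68,-12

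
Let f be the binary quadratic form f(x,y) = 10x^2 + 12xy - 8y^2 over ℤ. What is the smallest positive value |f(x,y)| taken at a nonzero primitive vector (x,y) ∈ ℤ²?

river: ρ → (-8,20,2)
river: ρ → (2,20,-8)
river: ρ → (-8,12,10)
river: ρ → (10,8,-10)
river: ρ → (-10,12,8)
river: ρ → (8,20,-2)
river: ρ → (-2,20,8)
river: ρ → (8,12,-10)
river: ρ → (-10,8,10)
river: ρ → (10,12,-8)
closes: descent 0, river 10
min |a| on river = 2

2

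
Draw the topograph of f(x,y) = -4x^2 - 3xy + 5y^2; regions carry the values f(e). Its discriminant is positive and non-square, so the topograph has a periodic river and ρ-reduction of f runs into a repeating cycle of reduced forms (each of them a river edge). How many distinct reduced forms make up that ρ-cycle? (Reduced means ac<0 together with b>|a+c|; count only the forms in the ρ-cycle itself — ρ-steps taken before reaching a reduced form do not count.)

D = 89, ⌊√D⌋ = 9
descent: ρ → (5,3,-4)  [lands on river]
river: ρ → (-4,5,4)
river: ρ → (4,3,-5)
river: ρ → (-5,7,2)
river: ρ → (2,9,-1)
river: ρ → (-1,9,2)
river: ρ → (2,7,-5)
river: ρ → (-5,3,4)
river: ρ → (4,5,-4)
river: ρ → (-4,3,5)
river: ρ → (5,7,-2)
river: ρ → (-2,9,1)
river: ρ → (1,9,-2)
river: ρ → (-2,7,5)
ρ-cycle length = 14 (tail of 1 descent step not counted)

14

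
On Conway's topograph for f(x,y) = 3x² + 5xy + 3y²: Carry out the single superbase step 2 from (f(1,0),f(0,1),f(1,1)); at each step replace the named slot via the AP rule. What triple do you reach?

start (3,3,11) = (f(1,0),f(0,1),f(1,1))
replace slot 2: 2·(3+11) − 3 = 25 → (3,25,11)

3,25,11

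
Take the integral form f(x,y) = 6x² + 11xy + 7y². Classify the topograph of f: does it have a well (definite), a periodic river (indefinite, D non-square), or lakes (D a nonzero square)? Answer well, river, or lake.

D = b²−4ac = 11² − 4·6·7 = -47
D < 0 ⇒ definite ⇒ every region one sign ⇒ single well

well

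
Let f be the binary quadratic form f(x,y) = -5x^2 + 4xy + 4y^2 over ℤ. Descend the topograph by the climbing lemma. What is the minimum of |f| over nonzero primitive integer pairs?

river: ρ → (4,4,-5)
river: ρ → (-5,6,3)
river: ρ → (3,6,-5)
river: ρ → (-5,4,4)
closes: descent 0, river 4
min |a| on river = 3

3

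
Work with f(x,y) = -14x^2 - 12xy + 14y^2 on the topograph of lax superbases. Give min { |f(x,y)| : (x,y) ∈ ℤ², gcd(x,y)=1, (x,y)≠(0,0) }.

descent: ρ → (14,12,-14)  [lands on river]
river: ρ → (-14,16,12)
river: ρ → (12,8,-18)
river: ρ → (-18,28,2)
river: ρ → (2,28,-18)
river: ρ → (-18,8,12)
river: ρ → (12,16,-14)
river: ρ → (-14,12,14)
river: ρ → (14,16,-12)
river: ρ → (-12,8,18)
river: ρ → (18,28,-2)
river: ρ → (-2,28,18)
river: ρ → (18,8,-12)
river: ρ → (-12,16,14)
closes: descent 1, river 14
min |a| on river = 2

2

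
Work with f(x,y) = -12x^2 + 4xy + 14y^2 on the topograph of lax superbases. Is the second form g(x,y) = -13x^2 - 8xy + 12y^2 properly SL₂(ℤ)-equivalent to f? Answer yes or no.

D₁ = 688, D₂ = 688
river cycle of f (length 10): (14, 24, -2), (-2, 24, 14), (14, 4, -12), (-12, 20, 6), (6, 16, -18), (-18, 20, 4), (4, 20, -18), (-18, 16, 6), (6, 20, -12), (-12, 4, 14)
river cycle of g (length 16): (12, 8, -13), (-13, 18, 7), (7, 24, -4), (-4, 24, 7), (7, 18, -13), (-13, 8, 12), (12, 16, -9), (-9, 20, 8), (8, 12, -17), (-17, 22, 3), … (6 more)
cycles differ ⇒ inequivalent

no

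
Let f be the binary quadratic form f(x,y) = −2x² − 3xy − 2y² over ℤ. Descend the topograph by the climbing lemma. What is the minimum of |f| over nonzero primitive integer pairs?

translate: b→-1 (≡3 mod 4), so (2,3,2)→(2,-1,1)
flip: (2,-1,1)→(1,1,2)
reduced (well bottom): (1,1,2) with a≤c, −a<b≤a
well minimum |f| = |-1| = 1 (negative-definite)

1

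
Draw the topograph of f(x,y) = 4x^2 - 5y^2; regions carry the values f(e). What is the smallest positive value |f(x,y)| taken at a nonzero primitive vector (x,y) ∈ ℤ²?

descent: ρ → (-5,0,4)
descent: ρ → (4,8,-1)  [lands on river]
river: ρ → (-1,8,4)
closes: descent 2, river 2
min |a| on river = 1

1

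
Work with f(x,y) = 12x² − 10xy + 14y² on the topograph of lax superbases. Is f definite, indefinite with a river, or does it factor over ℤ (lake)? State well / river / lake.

D = b²−4ac = (-10)² − 4·12·14 = -572
D < 0 ⇒ definite ⇒ every region one sign ⇒ single well

well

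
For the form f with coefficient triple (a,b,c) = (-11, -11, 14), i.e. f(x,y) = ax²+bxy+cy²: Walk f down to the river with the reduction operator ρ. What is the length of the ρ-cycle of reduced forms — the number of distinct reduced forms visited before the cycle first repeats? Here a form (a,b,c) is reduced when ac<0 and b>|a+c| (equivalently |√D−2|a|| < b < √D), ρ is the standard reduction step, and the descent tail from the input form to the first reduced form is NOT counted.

D = 737, ⌊√D⌋ = 27
descent: ρ → (14,11,-11)  [lands on river]
river: ρ → (-11,11,14)
river: ρ → (14,17,-8)
river: ρ → (-8,15,16)
river: ρ → (16,17,-7)
river: ρ → (-7,25,4)
river: ρ → (4,23,-13)
river: ρ → (-13,3,14)
river: ρ → (14,25,-2)
river: ρ → (-2,27,1)
river: ρ → (1,27,-2)
river: ρ → (-2,25,14)
river: ρ → (14,3,-13)
river: ρ → (-13,23,4)
river: ρ → (4,25,-7)
river: ρ → (-7,17,16)
river: ρ → (16,15,-8)
river: ρ → (-8,17,14)
ρ-cycle length = 18 (tail of 1 descent step not counted)

18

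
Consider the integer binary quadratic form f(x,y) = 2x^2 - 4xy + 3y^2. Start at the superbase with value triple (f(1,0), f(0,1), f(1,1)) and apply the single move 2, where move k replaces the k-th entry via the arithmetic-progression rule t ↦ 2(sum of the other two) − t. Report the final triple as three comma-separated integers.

start (2,3,1) = (f(1,0),f(0,1),f(1,1))
replace slot 2: 2·(2+1) − 3 = 3 → (2,3,1)

2,3,1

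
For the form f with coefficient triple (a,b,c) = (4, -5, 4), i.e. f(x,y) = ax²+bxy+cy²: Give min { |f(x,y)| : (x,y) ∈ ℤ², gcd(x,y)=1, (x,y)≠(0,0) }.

translate: b→3 (≡-5 mod 8), so (4,-5,4)→(4,3,3)
flip: (4,3,3)→(3,-3,4)
translate: b→3 (≡-3 mod 6), so (3,-3,4)→(3,3,4)
reduced (well bottom): (3,3,4) with a≤c, −a<b≤a
well minimum = a = 3

3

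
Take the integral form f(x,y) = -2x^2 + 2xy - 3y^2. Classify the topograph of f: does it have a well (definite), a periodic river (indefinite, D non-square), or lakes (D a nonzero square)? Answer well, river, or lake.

D = b²−4ac = 2² − 4·(-2)·(-3) = -20
D < 0 ⇒ definite ⇒ every region one sign ⇒ single well

well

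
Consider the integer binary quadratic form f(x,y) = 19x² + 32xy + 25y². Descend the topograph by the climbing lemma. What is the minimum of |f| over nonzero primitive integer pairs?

translate: b→-6 (≡32 mod 38), so (19,32,25)→(19,-6,12)
flip: (19,-6,12)→(12,6,19)
reduced (well bottom): (12,6,19) with a≤c, −a<b≤a
well minimum = a = 12

12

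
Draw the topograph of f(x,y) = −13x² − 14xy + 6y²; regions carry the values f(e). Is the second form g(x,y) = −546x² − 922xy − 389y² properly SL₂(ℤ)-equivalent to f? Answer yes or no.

D₁ = 508, D₂ = 508
river cycle of f (length 12): (6, 14, -13), (-13, 12, 7), (7, 16, -9), (-9, 20, 3), (3, 22, -2), (-2, 22, 3), (3, 20, -9), (-9, 16, 7), (7, 12, -13), (-13, 14, 6), … (2 more)
river cycle of g (length 12): (-13, 12, 7), (7, 16, -9), (-9, 20, 3), (3, 22, -2), (-2, 22, 3), (3, 20, -9), (-9, 16, 7), (7, 12, -13), (-13, 14, 6), (6, 22, -1), … (2 more)
cycles coincide ⇒ equivalent

yes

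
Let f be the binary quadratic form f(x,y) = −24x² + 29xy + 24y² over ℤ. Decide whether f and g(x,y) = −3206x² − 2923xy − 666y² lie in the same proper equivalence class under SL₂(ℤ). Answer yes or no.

D₁ = 3145, D₂ = 3145
river cycle of f (length 42): (24, 19, -29), (-29, 39, 14), (14, 45, -20), (-20, 35, 24), (24, 13, -31), (-31, 49, 6), (6, 47, -39), (-39, 31, 14), (14, 53, -6), (-6, 55, 5), … (32 more)
river cycle of g (length 42): (-24, 29, 24), (24, 19, -29), (-29, 39, 14), (14, 45, -20), (-20, 35, 24), (24, 13, -31), (-31, 49, 6), (6, 47, -39), (-39, 31, 14), (14, 53, -6), … (32 more)
cycles coincide ⇒ equivalent

yes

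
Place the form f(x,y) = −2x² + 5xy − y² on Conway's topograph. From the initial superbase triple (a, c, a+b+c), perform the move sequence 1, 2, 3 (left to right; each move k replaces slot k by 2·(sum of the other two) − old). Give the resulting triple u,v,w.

start (-2,-1,2) = (f(1,0),f(0,1),f(1,1))
replace slot 1: 2·((-1)+2) − (-2) = 4 → (4,-1,2)
replace slot 2: 2·(4+2) − (-1) = 13 → (4,13,2)
replace slot 3: 2·(4+13) − 2 = 32 → (4,13,32)

4,13,32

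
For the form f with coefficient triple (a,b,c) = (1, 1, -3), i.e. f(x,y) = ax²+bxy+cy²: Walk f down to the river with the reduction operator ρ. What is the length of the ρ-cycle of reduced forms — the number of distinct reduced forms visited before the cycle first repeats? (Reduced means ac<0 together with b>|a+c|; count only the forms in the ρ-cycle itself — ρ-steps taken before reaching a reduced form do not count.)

D = 13, ⌊√D⌋ = 3
descent: ρ → (-3,-1,1)
descent: ρ → (1,3,-1)  [lands on river]
river: ρ → (-1,3,1)
ρ-cycle length = 2 (tail of 2 descent steps not counted)

2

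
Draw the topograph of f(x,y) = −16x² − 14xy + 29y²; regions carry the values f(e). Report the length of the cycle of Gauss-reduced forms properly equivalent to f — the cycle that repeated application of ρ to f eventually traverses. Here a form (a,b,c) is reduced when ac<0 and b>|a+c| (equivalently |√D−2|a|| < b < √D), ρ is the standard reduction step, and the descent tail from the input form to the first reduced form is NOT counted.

D = 2052, ⌊√D⌋ = 45
descent: ρ → (29,14,-16)  [lands on river]
river: ρ → (-16,18,27)
river: ρ → (27,36,-7)
river: ρ → (-7,34,32)
river: ρ → (32,30,-9)
river: ρ → (-9,42,8)
river: ρ → (8,38,-19)
river: ρ → (-19,38,8)
river: ρ → (8,42,-9)
river: ρ → (-9,30,32)
river: ρ → (32,34,-7)
river: ρ → (-7,36,27)
river: ρ → (27,18,-16)
river: ρ → (-16,14,29)
river: ρ → (29,44,-1)
river: ρ → (-1,44,29)
ρ-cycle length = 16 (tail of 1 descent step not counted)

16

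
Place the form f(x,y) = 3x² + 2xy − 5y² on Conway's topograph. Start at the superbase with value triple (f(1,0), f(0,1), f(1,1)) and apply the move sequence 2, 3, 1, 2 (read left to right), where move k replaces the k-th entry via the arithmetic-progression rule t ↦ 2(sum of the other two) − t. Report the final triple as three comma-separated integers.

start (3,-5,0) = (f(1,0),f(0,1),f(1,1))
replace slot 2: 2·(3+0) − (-5) = 11 → (3,11,0)
replace slot 3: 2·(3+11) − 0 = 28 → (3,11,28)
replace slot 1: 2·(11+28) − 3 = 75 → (75,11,28)
replace slot 2: 2·(75+28) − 11 = 195 → (75,195,28)

75,195,28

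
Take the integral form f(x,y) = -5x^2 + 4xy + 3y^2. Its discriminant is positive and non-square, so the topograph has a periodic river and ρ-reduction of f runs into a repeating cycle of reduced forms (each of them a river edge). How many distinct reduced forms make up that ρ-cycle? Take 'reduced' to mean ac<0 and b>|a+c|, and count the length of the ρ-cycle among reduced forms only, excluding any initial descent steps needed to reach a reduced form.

D = 76, ⌊√D⌋ = 8
river: ρ → (3,8,-1)
river: ρ → (-1,8,3)
river: ρ → (3,4,-5)
river: ρ → (-5,6,2)
river: ρ → (2,6,-5)
river: ρ → (-5,4,3)
ρ-cycle length = 6 (tail of 0 descent steps not counted)

6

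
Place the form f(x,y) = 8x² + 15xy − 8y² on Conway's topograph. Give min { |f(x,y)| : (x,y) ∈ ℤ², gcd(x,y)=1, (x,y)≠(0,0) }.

river: ρ → (-8,17,6)
river: ρ → (6,19,-5)
river: ρ → (-5,21,2)
river: ρ → (2,19,-15)
river: ρ → (-15,11,6)
river: ρ → (6,13,-13)
river: ρ → (-13,13,6)
river: ρ → (6,11,-15)
river: ρ → (-15,19,2)
river: ρ → (2,21,-5)
river: ρ → (-5,19,6)
river: ρ → (6,17,-8)
river: ρ → (-8,15,8)
river: ρ → (8,17,-6)
river: ρ → (-6,19,5)
river: ρ → (5,21,-2)
river: ρ → (-2,19,15)
river: ρ → (15,11,-6)
river: ρ → (-6,13,13)
river: ρ → (13,13,-6)
river: ρ → (-6,11,15)
river: ρ → (15,19,-2)
river: ρ → (-2,21,5)
river: ρ → (5,19,-6)
river: ρ → (-6,17,8)
river: ρ → (8,15,-8)
closes: descent 0, river 26
min |a| on river = 2

2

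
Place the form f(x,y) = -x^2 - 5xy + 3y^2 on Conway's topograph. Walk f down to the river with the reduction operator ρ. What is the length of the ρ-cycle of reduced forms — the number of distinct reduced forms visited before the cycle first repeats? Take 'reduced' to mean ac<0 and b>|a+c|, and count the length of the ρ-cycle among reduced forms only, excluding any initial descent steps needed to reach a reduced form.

D = 37, ⌊√D⌋ = 6
descent: ρ → (3,5,-1)  [lands on river]
river: ρ → (-1,5,3)
river: ρ → (3,1,-3)
river: ρ → (-3,5,1)
river: ρ → (1,5,-3)
river: ρ → (-3,1,3)
ρ-cycle length = 6 (tail of 1 descent step not counted)

6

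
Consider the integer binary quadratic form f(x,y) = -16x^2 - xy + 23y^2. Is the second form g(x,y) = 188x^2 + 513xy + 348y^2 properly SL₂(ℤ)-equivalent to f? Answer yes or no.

D₁ = 1473, D₂ = 1473
river cycle of f (length 24): (-16, 31, 8), (8, 33, -12), (-12, 15, 26), (26, 37, -1), (-1, 37, 26), (26, 15, -12), (-12, 33, 8), (8, 31, -16), (-16, 33, 6), (6, 27, -31), … (14 more)
river cycle of g (length 24): (-16, 31, 8), (8, 33, -12), (-12, 15, 26), (26, 37, -1), (-1, 37, 26), (26, 15, -12), (-12, 33, 8), (8, 31, -16), (-16, 33, 6), (6, 27, -31), … (14 more)
cycles coincide ⇒ equivalent

yes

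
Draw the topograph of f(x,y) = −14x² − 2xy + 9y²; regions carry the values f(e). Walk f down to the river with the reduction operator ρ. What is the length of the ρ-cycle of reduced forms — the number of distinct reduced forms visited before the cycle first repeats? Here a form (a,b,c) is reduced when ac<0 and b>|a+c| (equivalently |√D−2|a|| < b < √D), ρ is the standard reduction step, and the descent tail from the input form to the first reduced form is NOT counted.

D = 508, ⌊√D⌋ = 22
descent: ρ → (9,20,-3)  [lands on river]
river: ρ → (-3,22,2)
river: ρ → (2,22,-3)
river: ρ → (-3,20,9)
river: ρ → (9,16,-7)
river: ρ → (-7,12,13)
river: ρ → (13,14,-6)
river: ρ → (-6,22,1)
river: ρ → (1,22,-6)
river: ρ → (-6,14,13)
river: ρ → (13,12,-7)
river: ρ → (-7,16,9)
ρ-cycle length = 12 (tail of 1 descent step not counted)

12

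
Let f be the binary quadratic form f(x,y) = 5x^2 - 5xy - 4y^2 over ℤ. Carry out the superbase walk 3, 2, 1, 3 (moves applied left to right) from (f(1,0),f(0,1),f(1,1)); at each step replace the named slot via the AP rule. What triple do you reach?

start (5,-4,-4) = (f(1,0),f(0,1),f(1,1))
replace slot 3: 2·(5+(-4)) − (-4) = 6 → (5,-4,6)
replace slot 2: 2·(5+6) − (-4) = 26 → (5,26,6)
replace slot 1: 2·(26+6) − 5 = 59 → (59,26,6)
replace slot 3: 2·(59+26) − 6 = 164 → (59,26,164)

59,26,164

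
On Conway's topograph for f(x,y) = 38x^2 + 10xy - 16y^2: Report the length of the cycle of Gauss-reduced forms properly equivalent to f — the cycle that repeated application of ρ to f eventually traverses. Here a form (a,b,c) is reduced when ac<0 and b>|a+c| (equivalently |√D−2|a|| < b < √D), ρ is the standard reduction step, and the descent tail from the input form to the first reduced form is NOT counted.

D = 2532, ⌊√D⌋ = 50
descent: ρ → (-16,22,32)  [lands on river]
river: ρ → (32,42,-6)
river: ρ → (-6,42,32)
river: ρ → (32,22,-16)
river: ρ → (-16,42,12)
river: ρ → (12,30,-34)
river: ρ → (-34,38,8)
river: ρ → (8,42,-24)
river: ρ → (-24,6,26)
river: ρ → (26,46,-4)
river: ρ → (-4,50,2)
river: ρ → (2,50,-4)
river: ρ → (-4,46,26)
river: ρ → (26,6,-24)
river: ρ → (-24,42,8)
river: ρ → (8,38,-34)
river: ρ → (-34,30,12)
river: ρ → (12,42,-16)
ρ-cycle length = 18 (tail of 1 descent step not counted)

18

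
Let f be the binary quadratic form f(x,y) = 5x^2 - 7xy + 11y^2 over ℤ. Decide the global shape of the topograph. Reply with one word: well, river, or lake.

D = b²−4ac = (-7)² − 4·5·11 = -171
D < 0 ⇒ definite ⇒ every region one sign ⇒ single well

well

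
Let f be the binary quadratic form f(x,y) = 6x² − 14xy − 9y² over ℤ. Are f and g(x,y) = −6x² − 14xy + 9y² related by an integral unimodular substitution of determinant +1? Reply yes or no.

D₁ = 412, D₂ = 412
river cycle of f (length 12): (-9, 14, 6), (6, 10, -13), (-13, 16, 3), (3, 20, -1), (-1, 20, 3), (3, 16, -13), (-13, 10, 6), (6, 14, -9), (-9, 4, 11), (11, 18, -2), … (2 more)
river cycle of g (length 12): (9, 14, -6), (-6, 10, 13), (13, 16, -3), (-3, 20, 1), (1, 20, -3), (-3, 16, 13), (13, 10, -6), (-6, 14, 9), (9, 4, -11), (-11, 18, 2), … (2 more)
cycles differ ⇒ inequivalent

no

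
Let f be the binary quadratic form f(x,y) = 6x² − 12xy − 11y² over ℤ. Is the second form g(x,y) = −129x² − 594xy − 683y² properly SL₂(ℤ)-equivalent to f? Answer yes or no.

D₁ = 408, D₂ = 408
river cycle of f (length 6): (-11, 12, 6), (6, 12, -11), (-11, 10, 7), (7, 18, -3), (-3, 18, 7), (7, 10, -11)
river cycle of g (length 6): (-11, 12, 6), (6, 12, -11), (-11, 10, 7), (7, 18, -3), (-3, 18, 7), (7, 10, -11)
cycles coincide ⇒ equivalent

yes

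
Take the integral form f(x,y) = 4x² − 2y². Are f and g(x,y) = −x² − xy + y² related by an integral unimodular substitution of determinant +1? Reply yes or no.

D₁ = 32, D₂ = 5
discriminants differ ⇒ not SL₂(ℤ)-equivalent

no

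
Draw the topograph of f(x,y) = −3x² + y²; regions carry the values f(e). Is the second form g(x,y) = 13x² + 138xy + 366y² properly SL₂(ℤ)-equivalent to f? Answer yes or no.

D₁ = 12, D₂ = 12
river cycle of f (length 2): (1, 2, -2), (-2, 2, 1)
river cycle of g (length 2): (1, 2, -2), (-2, 2, 1)
cycles coincide ⇒ equivalent

yes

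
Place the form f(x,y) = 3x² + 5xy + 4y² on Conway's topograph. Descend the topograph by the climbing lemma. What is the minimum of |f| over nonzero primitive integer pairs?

translate: b→-1 (≡5 mod 6), so (3,5,4)→(3,-1,2)
flip: (3,-1,2)→(2,1,3)
reduced (well bottom): (2,1,3) with a≤c, −a<b≤a
well minimum = a = 2

2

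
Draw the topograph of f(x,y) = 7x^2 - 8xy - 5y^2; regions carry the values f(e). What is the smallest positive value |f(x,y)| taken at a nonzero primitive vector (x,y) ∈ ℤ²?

descent: ρ → (-5,8,7)  [lands on river]
river: ρ → (7,6,-6)
river: ρ → (-6,6,7)
river: ρ → (7,8,-5)
river: ρ → (-5,12,3)
river: ρ → (3,12,-5)
closes: descent 1, river 6
min |a| on river = 3

3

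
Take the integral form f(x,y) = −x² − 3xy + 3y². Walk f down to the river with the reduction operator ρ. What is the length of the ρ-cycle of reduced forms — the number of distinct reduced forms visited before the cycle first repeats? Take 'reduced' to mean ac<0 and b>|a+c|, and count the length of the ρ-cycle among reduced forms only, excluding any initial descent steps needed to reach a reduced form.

D = 21, ⌊√D⌋ = 4
descent: ρ → (3,3,-1)  [lands on river]
river: ρ → (-1,3,3)
ρ-cycle length = 2 (tail of 1 descent step not counted)

2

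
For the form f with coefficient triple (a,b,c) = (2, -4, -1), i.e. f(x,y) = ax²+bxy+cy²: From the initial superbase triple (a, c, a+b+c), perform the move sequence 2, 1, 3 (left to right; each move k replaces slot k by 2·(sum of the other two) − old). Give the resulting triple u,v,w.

start (2,-1,-3) = (f(1,0),f(0,1),f(1,1))
replace slot 2: 2·(2+(-3)) − (-1) = -1 → (2,-1,-3)
replace slot 1: 2·((-1)+(-3)) − 2 = -10 → (-10,-1,-3)
replace slot 3: 2·((-10)+(-1)) − (-3) = -19 → (-10,-1,-19)

-10,-1,-19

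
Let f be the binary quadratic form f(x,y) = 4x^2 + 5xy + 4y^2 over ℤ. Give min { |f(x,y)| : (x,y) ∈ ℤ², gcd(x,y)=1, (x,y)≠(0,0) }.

translate: b→-3 (≡5 mod 8), so (4,5,4)→(4,-3,3)
flip: (4,-3,3)→(3,3,4)
reduced (well bottom): (3,3,4) with a≤c, −a<b≤a
well minimum = a = 3

3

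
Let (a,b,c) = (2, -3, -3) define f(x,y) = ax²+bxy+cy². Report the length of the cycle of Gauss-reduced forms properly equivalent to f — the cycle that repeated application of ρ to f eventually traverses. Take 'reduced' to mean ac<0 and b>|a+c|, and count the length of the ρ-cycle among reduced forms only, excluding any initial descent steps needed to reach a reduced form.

D = 33, ⌊√D⌋ = 5
descent: ρ → (-3,3,2)  [lands on river]
river: ρ → (2,5,-1)
river: ρ → (-1,5,2)
river: ρ → (2,3,-3)
ρ-cycle length = 4 (tail of 1 descent step not counted)

4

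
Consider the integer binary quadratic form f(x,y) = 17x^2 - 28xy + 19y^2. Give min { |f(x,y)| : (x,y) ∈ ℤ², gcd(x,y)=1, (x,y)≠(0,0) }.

translate: b→6 (≡-28 mod 34), so (17,-28,19)→(17,6,8)
flip: (17,6,8)→(8,-6,17)
reduced (well bottom): (8,-6,17) with a≤c, −a<b≤a
well minimum = a = 8

8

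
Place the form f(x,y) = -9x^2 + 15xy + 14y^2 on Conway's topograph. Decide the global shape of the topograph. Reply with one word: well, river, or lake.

D = b²−4ac = 15² − 4·(-9)·14 = 729
D = 27² is a perfect square ⇒ form factors over ℤ ⇒ lakes

lake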